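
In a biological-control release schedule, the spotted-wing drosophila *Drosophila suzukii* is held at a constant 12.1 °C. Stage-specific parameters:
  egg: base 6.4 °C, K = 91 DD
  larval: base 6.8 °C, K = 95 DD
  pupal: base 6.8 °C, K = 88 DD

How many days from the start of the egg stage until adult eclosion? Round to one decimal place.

50.5 days

egg: 91 / (12.1 − 6.4) = 91 / 5.7 = 15.965 d.
larval: 95 / (12.1 − 6.8) = 95 / 5.3 = 17.925 d.
pupal: 88 / (12.1 − 6.8) = 88 / 5.3 = 16.604 d.
Sum = 50.493 ≈ 50.5 days.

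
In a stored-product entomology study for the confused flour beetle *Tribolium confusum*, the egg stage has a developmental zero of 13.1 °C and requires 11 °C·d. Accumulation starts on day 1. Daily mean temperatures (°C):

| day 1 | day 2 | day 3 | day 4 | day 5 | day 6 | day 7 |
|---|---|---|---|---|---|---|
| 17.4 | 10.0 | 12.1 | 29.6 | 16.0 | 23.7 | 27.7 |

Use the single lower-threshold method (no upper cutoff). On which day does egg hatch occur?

day 4

Daily DD above 13.1 °C: 4.3, 0.0, 0.0, 16.5, 2.9, 10.6, 14.6.
Cumulative: 4.3, 4.3, 4.3, 20.8, 23.7, 34.3, 48.9.
The total first reaches 11 DD on day 4.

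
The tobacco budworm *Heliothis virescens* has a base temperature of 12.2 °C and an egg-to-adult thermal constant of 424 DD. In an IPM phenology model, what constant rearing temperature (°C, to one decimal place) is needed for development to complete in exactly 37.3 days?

23.6 °C

Required daily accumulation = 424 / 37.3 = 11.367 DD/day.
T = T_base + 11.367 = 12.2 + 11.367 = 23.567 ≈ 23.6 °C.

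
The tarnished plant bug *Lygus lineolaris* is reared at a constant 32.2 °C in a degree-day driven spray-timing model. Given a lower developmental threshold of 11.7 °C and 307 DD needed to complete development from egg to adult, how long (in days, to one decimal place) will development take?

15.0 days

Daily accumulation = 32.2 − 11.7 = 20.5 DD/day.
Duration = 307 / 20.5 = 14.976 ≈ 15.0 days.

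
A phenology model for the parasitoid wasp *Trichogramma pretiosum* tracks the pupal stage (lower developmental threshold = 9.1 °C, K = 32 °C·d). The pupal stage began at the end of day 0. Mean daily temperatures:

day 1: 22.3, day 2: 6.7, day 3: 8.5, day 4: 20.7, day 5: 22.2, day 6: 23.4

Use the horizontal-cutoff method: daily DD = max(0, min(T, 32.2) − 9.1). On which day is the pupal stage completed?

Daily DD above 9.1 °C (capped at 23.1): 13.2, 0.0, 0.0, 11.6, 13.1, 14.3.
Cumulative: 13.2, 13.2, 13.2, 24.8, 37.9, 52.2.
The total first reaches 32 DD on day 5.

day 5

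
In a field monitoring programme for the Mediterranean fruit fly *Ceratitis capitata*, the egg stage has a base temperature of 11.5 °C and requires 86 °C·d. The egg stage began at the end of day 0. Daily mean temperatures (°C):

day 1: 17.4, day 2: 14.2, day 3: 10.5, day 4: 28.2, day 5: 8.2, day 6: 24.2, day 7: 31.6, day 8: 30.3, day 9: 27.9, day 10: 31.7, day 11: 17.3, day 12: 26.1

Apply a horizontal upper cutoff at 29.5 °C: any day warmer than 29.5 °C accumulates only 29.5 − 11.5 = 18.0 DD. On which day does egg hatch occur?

Daily DD above 11.5 °C (capped at 18.0): 5.9, 2.7, 0.0, 16.7, 0.0, 12.7, 18.0, 18.0, 16.4, 18.0, 5.8, 14.6.
Cumulative: 5.9, 8.6, 8.6, 25.3, 25.3, 38.0, 56.0, 74.0, 90.4, 108.4, 114.2, 128.8.
The total first reaches 86 DD on day 9.

day 9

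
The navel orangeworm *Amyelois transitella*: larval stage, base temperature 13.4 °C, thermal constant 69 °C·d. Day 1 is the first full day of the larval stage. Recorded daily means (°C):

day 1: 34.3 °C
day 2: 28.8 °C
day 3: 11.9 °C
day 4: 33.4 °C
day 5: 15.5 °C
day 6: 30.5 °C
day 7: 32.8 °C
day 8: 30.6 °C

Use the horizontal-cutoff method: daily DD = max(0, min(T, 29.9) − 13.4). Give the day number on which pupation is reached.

Daily DD above 13.4 °C (capped at 16.5): 16.5, 15.4, 0.0, 16.5, 2.1, 16.5, 16.5, 16.5.
Cumulative: 16.5, 31.9, 31.9, 48.4, 50.5, 67.0, 83.5, 100.0.
The total first reaches 69 DD on day 7.

day 7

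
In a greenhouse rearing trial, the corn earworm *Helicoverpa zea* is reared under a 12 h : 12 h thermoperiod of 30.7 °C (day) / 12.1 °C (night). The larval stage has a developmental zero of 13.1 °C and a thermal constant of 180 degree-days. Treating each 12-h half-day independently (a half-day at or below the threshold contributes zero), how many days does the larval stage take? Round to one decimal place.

Day half: max(0, 30.7 − 13.1) × 0.5 = 17.6 × 0.5 = 8.80 DD.
Night half: max(0, 12.1 − 13.1) × 0.5 = 0.0 × 0.5 = 0.00 DD.
Per 24 h: 8.80 DD/day.
Duration = 180 / 8.80 = 20.455 ≈ 20.5 days.

20.5 days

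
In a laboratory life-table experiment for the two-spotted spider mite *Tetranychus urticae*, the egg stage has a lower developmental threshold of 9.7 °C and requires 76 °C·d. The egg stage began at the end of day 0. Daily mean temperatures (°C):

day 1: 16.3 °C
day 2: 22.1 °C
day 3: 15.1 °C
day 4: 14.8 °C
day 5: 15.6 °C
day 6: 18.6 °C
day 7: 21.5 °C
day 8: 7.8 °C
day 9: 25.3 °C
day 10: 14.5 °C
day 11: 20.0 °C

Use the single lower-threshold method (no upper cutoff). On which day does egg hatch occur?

day 10

Daily DD above 9.7 °C: 6.6, 12.4, 5.4, 5.1, 5.9, 8.9, 11.8, 0.0, 15.6, 4.8, 10.3.
Cumulative: 6.6, 19.0, 24.4, 29.5, 35.4, 44.3, 56.1, 56.1, 71.7, 76.5, 86.8.
The total first reaches 76 DD on day 10.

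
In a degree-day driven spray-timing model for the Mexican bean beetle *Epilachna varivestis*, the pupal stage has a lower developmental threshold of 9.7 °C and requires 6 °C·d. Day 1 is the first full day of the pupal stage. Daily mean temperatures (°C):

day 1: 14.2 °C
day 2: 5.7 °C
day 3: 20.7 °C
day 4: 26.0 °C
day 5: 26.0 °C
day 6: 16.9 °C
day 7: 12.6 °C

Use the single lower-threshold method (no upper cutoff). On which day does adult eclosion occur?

Daily DD above 9.7 °C: 4.5, 0.0, 11.0, 16.3, 16.3, 7.2, 2.9.
Cumulative: 4.5, 4.5, 15.5, 31.8, 48.1, 55.3, 58.2.
The total first reaches 6 DD on day 3.

day 3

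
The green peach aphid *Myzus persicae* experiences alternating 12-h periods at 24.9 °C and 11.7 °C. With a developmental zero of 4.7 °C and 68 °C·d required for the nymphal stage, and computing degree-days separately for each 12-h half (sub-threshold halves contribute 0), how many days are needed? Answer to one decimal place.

Day half: max(0, 24.9 − 4.7) × 0.5 = 20.2 × 0.5 = 10.10 DD.
Night half: max(0, 11.7 − 4.7) × 0.5 = 7.0 × 0.5 = 3.50 DD.
Per 24 h: 13.60 DD/day.
Duration = 68 / 13.60 = 5.000 ≈ 5.0 days.

5.0 days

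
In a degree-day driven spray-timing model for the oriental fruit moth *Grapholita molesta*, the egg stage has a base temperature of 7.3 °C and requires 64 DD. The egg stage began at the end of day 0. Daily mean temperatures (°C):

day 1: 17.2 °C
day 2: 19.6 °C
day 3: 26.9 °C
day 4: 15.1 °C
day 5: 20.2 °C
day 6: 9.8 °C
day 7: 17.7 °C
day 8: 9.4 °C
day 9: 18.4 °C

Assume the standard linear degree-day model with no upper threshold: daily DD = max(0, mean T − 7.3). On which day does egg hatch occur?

Daily DD above 7.3 °C: 9.9, 12.3, 19.6, 7.8, 12.9, 2.5, 10.4, 2.1, 11.1.
Cumulative: 9.9, 22.2, 41.8, 49.6, 62.5, 65.0, 75.4, 77.5, 88.6.
The total first reaches 64 DD on day 6.

day 6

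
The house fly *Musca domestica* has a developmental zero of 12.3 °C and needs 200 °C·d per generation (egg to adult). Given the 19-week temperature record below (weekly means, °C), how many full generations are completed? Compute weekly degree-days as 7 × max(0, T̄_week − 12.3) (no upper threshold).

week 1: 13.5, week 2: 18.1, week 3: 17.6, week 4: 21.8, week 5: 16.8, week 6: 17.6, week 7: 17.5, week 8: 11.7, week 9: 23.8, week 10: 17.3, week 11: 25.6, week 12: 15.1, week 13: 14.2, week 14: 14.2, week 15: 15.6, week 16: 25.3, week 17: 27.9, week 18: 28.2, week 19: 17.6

Weekly DD (7 × max(0, T̄ − 12.3)): 8.4, 40.6, 37.1, 66.5, 31.5, 37.1, 36.4, 0.0, 80.5, 35.0, 93.1, 19.6, 13.3, 13.3, 23.1, 91.0, 109.2, 111.3, 37.1.
Season total = 884.1 DD.
Complete generations = ⌊884.1 / 200⌋ = 4.

4 generations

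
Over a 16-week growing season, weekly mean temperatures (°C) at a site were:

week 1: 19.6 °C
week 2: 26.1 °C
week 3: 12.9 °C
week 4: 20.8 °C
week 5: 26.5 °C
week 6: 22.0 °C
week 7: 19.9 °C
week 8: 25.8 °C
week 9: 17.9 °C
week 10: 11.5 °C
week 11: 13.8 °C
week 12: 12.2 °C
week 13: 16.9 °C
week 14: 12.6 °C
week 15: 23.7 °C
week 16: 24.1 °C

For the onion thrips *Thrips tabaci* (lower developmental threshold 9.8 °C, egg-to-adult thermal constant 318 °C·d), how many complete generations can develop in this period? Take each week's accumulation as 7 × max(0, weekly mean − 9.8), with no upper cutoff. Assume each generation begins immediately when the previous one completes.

3 generations

Weekly DD (7 × max(0, T̄ − 9.8)): 68.6, 114.1, 21.7, 77.0, 116.9, 85.4, 70.7, 112.0, 56.7, 11.9, 28.0, 16.8, 49.7, 19.6, 97.3, 100.1.
Season total = 1046.5 DD.
Complete generations = ⌊1046.5 / 318⌋ = 3.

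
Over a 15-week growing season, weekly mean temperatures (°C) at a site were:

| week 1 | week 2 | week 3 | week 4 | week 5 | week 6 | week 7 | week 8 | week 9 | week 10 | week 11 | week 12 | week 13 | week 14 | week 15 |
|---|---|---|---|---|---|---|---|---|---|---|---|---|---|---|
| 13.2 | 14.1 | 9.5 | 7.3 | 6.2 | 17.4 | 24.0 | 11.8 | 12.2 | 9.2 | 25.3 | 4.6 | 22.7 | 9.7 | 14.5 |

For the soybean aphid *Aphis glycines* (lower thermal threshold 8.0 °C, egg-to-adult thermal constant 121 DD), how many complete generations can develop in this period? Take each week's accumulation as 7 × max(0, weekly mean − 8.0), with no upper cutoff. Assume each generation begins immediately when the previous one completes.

Weekly DD (7 × max(0, T̄ − 8.0)): 36.4, 42.7, 10.5, 0.0, 0.0, 65.8, 112.0, 26.6, 29.4, 8.4, 121.1, 0.0, 102.9, 11.9, 45.5.
Season total = 613.2 DD.
Complete generations = ⌊613.2 / 121⌋ = 5.

5 generations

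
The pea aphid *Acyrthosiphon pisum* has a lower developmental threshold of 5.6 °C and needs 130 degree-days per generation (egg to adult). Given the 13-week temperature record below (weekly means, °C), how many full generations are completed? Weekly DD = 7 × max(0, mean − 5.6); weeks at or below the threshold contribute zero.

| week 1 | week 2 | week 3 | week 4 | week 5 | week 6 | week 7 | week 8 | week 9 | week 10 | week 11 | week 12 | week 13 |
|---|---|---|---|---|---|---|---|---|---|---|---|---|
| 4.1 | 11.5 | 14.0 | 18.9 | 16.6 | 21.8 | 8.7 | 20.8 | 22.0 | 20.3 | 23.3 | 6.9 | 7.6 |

6 generations

Weekly DD (7 × max(0, T̄ − 5.6)): 0.0, 41.3, 58.8, 93.1, 77.0, 113.4, 21.7, 106.4, 114.8, 102.9, 123.9, 9.1, 14.0.
Season total = 876.4 DD.
Complete generations = ⌊876.4 / 130⌋ = 6.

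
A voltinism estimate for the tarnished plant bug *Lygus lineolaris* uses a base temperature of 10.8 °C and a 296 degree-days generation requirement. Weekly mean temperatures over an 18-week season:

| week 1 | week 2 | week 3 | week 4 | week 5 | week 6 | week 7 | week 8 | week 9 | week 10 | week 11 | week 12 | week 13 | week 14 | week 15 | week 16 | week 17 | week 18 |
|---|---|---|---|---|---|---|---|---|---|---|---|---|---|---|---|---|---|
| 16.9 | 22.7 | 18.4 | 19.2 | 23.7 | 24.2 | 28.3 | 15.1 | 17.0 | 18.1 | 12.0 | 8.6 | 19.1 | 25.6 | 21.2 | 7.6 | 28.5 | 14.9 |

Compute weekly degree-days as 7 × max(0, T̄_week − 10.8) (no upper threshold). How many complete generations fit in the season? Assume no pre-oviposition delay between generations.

Weekly DD (7 × max(0, T̄ − 10.8)): 42.7, 83.3, 53.2, 58.8, 90.3, 93.8, 122.5, 30.1, 43.4, 51.1, 8.4, 0.0, 58.1, 103.6, 72.8, 0.0, 123.9, 28.7.
Season total = 1064.7 DD.
Complete generations = ⌊1064.7 / 296⌋ = 3.

3 generations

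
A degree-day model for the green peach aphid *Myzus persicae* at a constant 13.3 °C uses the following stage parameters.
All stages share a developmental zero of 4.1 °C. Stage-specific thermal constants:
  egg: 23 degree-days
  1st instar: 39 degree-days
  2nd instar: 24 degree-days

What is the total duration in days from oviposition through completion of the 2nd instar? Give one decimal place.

9.3 days

Daily accumulation at 13.3 °C = 13.3 − 4.1 = 9.2 DD/day.
Total K = 23 + 39 + 24 = 86 DD.
Total duration = 86 / 9.2 = 9.348 ≈ 9.3 days.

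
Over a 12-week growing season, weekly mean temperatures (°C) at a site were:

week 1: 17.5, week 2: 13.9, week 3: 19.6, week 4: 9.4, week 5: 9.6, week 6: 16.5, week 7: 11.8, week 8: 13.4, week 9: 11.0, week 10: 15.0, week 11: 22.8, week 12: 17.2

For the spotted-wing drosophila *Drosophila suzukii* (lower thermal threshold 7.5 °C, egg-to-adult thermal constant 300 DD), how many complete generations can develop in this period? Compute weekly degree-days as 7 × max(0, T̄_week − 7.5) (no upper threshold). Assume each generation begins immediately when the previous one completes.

Weekly DD (7 × max(0, T̄ − 7.5)): 70.0, 44.8, 84.7, 13.3, 14.7, 63.0, 30.1, 41.3, 24.5, 52.5, 107.1, 67.9.
Season total = 613.9 DD.
Complete generations = ⌊613.9 / 300⌋ = 2.

2 generations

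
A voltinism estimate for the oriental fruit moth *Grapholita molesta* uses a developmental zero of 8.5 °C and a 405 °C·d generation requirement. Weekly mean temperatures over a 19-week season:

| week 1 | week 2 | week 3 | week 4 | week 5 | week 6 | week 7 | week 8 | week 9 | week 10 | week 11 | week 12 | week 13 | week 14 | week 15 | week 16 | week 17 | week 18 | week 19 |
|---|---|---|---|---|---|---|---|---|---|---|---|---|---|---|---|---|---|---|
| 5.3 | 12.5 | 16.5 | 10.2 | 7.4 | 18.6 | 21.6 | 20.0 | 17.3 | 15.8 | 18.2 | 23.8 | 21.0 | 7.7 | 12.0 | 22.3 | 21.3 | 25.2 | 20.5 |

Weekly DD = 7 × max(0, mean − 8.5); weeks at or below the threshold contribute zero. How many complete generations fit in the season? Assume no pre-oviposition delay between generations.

2 generations

Weekly DD (7 × max(0, T̄ − 8.5)): 0.0, 28.0, 56.0, 11.9, 0.0, 70.7, 91.7, 80.5, 61.6, 51.1, 67.9, 107.1, 87.5, 0.0, 24.5, 96.6, 89.6, 116.9, 84.0.
Season total = 1125.6 DD.
Complete generations = ⌊1125.6 / 405⌋ = 2.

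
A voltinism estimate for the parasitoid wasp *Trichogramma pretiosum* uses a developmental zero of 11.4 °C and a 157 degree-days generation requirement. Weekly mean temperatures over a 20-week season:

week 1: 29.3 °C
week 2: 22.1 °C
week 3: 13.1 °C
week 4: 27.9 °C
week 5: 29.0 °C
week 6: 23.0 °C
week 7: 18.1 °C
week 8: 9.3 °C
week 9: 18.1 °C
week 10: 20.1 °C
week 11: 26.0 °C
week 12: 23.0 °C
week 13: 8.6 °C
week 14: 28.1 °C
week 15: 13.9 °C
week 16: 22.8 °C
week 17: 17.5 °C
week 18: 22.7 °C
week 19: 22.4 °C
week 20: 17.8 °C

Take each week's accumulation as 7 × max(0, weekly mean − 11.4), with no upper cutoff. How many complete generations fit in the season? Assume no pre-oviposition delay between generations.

8 generations

Weekly DD (7 × max(0, T̄ − 11.4)): 125.3, 74.9, 11.9, 115.5, 123.2, 81.2, 46.9, 0.0, 46.9, 60.9, 102.2, 81.2, 0.0, 116.9, 17.5, 79.8, 42.7, 79.1, 77.0, 44.8.
Season total = 1327.9 DD.
Complete generations = ⌊1327.9 / 157⌋ = 8.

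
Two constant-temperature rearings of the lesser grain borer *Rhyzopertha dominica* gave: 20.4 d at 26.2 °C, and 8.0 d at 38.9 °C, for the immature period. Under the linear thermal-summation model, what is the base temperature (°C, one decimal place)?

Linear rate model ⇒ the product D·(T − T_b) is constant across temperatures.
20.4·(26.2 − T_b) = 8.0·(38.9 − T_b)
T_b = (20.4·26.2 − 8.0·38.9) / (20.4 − 8.0) = 223.28 / 12.4 = 18.006 °C ≈ 18.0 °C.

18.0 °C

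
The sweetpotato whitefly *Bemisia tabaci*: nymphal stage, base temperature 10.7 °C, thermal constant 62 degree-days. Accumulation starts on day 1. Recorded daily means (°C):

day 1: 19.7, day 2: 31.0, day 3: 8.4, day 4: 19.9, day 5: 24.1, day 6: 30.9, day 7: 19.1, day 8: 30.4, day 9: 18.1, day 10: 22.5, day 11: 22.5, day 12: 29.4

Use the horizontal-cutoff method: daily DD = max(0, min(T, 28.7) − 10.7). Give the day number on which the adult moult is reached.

day 6

Daily DD above 10.7 °C (capped at 18.0): 9.0, 18.0, 0.0, 9.2, 13.4, 18.0, 8.4, 18.0, 7.4, 11.8, 11.8, 18.0.
Cumulative: 9.0, 27.0, 27.0, 36.2, 49.6, 67.6, 76.0, 94.0, 101.4, 113.2, 125.0, 143.0.
The total first reaches 62 DD on day 6.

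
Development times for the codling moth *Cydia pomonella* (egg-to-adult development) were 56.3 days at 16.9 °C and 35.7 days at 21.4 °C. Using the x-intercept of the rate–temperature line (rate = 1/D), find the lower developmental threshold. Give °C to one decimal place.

Under the model K = D·(T − T_b), so D₁·(T₁ − T_b) = D₂·(T₂ − T_b).
56.3·(16.9 − T_b) = 35.7·(21.4 − T_b)
T_b = (56.3·16.9 − 35.7·21.4) / (56.3 − 35.7) = 187.49 / 20.6 = 9.101 °C ≈ 9.1 °C.

9.1 °C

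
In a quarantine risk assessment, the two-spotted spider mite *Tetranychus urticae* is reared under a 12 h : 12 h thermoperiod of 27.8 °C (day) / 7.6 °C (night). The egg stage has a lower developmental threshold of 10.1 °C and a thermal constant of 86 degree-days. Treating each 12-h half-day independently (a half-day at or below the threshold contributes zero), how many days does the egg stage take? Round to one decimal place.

Day half: max(0, 27.8 − 10.1) × 0.5 = 17.7 × 0.5 = 8.85 DD.
Night half: max(0, 7.6 − 10.1) × 0.5 = 0.0 × 0.5 = 0.00 DD.
Per 24 h: 8.85 DD/day.
Duration = 86 / 8.85 = 9.718 ≈ 9.7 days.

9.7 days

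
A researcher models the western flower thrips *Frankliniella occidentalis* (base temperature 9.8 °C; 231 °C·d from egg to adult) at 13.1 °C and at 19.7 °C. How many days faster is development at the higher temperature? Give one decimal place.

46.7 days

At 13.1 °C: 231 / (13.1 − 9.8) = 231 / 3.3 = 70.000 d.
At 19.7 °C: 231 / (19.7 − 9.8) = 231 / 9.9 = 23.333 d.
Difference = |70.000 − 23.333| = 46.667 ≈ 46.7 days.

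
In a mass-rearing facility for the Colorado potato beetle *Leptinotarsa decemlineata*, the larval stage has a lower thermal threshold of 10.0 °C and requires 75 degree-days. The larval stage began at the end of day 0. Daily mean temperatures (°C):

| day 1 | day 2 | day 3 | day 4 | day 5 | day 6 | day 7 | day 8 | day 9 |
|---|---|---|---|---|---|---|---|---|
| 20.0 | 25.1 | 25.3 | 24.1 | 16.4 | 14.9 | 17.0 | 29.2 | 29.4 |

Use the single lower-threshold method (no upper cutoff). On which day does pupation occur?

day 8

Daily DD above 10.0 °C: 10.0, 15.1, 15.3, 14.1, 6.4, 4.9, 7.0, 19.2, 19.4.
Cumulative: 10.0, 25.1, 40.4, 54.5, 60.9, 65.8, 72.8, 92.0, 111.4.
The total first reaches 75 DD on day 8.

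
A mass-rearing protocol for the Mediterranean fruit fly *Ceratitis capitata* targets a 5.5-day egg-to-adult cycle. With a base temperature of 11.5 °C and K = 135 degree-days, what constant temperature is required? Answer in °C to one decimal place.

36.0 °C

Required daily accumulation = 135 / 5.5 = 24.545 DD/day.
T = T_base + 24.545 = 11.5 + 24.545 = 36.045 ≈ 36.0 °C.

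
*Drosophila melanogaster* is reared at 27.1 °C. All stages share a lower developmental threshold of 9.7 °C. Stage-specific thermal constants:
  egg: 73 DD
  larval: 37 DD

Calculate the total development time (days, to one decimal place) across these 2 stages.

Daily accumulation at 27.1 °C = 27.1 − 9.7 = 17.4 DD/day.
Total K = 73 + 37 = 110 DD.
Total duration = 110 / 17.4 = 6.322 ≈ 6.3 days.

6.3 days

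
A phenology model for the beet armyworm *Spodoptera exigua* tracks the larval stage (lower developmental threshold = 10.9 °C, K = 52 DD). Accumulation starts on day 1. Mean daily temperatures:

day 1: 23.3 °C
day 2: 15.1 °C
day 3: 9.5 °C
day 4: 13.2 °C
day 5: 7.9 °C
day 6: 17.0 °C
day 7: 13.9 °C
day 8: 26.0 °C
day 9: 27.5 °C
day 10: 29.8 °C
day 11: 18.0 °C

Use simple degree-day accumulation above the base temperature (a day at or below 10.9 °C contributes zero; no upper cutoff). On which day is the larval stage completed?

Daily DD above 10.9 °C: 12.4, 4.2, 0.0, 2.3, 0.0, 6.1, 3.0, 15.1, 16.6, 18.9, 7.1.
Cumulative: 12.4, 16.6, 16.6, 18.9, 18.9, 25.0, 28.0, 43.1, 59.7, 78.6, 85.7.
The total first reaches 52 DD on day 9.

day 9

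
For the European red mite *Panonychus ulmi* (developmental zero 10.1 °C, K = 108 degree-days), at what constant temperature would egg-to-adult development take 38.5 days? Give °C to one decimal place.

Required daily accumulation = 108 / 38.5 = 2.805 DD/day.
T = T_base + 2.805 = 10.1 + 2.805 = 12.905 ≈ 12.9 °C.

12.9 °C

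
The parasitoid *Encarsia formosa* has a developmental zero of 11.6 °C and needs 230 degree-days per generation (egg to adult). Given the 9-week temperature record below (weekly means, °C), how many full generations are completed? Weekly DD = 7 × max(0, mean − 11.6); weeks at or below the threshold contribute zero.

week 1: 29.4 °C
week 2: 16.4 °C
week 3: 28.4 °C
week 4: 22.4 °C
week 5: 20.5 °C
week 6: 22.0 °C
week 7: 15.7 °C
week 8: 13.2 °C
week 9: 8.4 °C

Weekly DD (7 × max(0, T̄ − 11.6)): 124.6, 33.6, 117.6, 75.6, 62.3, 72.8, 28.7, 11.2, 0.0.
Season total = 526.4 DD.
Complete generations = ⌊526.4 / 230⌋ = 2.

2 generations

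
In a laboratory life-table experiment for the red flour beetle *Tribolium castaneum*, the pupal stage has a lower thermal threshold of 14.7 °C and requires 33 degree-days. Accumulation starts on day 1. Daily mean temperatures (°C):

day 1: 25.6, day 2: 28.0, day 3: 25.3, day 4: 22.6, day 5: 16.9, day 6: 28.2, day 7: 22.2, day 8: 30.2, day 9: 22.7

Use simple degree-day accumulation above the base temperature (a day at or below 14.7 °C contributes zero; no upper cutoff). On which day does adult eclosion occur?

Daily DD above 14.7 °C: 10.9, 13.3, 10.6, 7.9, 2.2, 13.5, 7.5, 15.5, 8.0.
Cumulative: 10.9, 24.2, 34.8, 42.7, 44.9, 58.4, 65.9, 81.4, 89.4.
The total first reaches 33 DD on day 3.

day 3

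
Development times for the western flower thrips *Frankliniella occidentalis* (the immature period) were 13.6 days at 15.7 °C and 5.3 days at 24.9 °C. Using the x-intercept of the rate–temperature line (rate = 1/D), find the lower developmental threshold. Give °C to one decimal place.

Equal thermal constants: D₁(T₁ − T_b) = D₂(T₂ − T_b).
13.6·(15.7 − T_b) = 5.3·(24.9 − T_b)
T_b = (13.6·15.7 − 5.3·24.9) / (13.6 − 5.3) = 81.55 / 8.3 = 9.825 °C ≈ 9.8 °C.

9.8 °C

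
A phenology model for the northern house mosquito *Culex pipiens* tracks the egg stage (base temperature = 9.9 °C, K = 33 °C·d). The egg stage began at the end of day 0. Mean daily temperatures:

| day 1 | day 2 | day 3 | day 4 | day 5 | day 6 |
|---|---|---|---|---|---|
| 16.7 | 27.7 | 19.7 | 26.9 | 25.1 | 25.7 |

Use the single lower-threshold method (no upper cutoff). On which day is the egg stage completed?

Daily DD above 9.9 °C: 6.8, 17.8, 9.8, 17.0, 15.2, 15.8.
Cumulative: 6.8, 24.6, 34.4, 51.4, 66.6, 82.4.
The total first reaches 33 DD on day 3.

day 3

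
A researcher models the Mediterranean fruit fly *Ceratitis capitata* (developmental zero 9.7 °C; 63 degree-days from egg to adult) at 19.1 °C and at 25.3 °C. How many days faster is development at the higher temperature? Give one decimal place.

2.7 days

At 19.1 °C: 63 / (19.1 − 9.7) = 63 / 9.4 = 6.702 d.
At 25.3 °C: 63 / (25.3 − 9.7) = 63 / 15.6 = 4.038 d.
Difference = |6.702 − 4.038| = 2.664 ≈ 2.7 days.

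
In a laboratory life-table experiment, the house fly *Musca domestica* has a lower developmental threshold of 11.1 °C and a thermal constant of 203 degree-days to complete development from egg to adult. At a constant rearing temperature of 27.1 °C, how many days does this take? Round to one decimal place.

12.7 days

Daily accumulation = 27.1 − 11.1 = 16.0 DD/day.
Duration = 203 / 16.0 = 12.688 ≈ 12.7 days.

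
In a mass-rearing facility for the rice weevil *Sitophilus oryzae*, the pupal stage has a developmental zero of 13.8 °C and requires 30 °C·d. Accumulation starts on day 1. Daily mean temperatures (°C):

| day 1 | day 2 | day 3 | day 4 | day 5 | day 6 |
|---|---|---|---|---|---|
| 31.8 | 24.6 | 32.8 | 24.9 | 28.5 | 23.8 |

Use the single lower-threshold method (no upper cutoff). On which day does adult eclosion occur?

Daily DD above 13.8 °C: 18.0, 10.8, 19.0, 11.1, 14.7, 10.0.
Cumulative: 18.0, 28.8, 47.8, 58.9, 73.6, 83.6.
The total first reaches 30 DD on day 3.

day 3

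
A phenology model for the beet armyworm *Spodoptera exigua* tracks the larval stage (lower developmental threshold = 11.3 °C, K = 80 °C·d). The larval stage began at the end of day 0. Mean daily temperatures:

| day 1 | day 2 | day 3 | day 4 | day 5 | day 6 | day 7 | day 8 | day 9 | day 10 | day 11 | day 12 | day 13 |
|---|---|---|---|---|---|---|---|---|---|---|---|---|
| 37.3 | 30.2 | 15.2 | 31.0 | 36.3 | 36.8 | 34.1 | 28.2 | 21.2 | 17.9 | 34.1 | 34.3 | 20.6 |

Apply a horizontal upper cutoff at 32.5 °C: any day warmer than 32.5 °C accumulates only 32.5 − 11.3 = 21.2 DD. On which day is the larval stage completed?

day 5

Daily DD above 11.3 °C (capped at 21.2): 21.2, 18.9, 3.9, 19.7, 21.2, 21.2, 21.2, 16.9, 9.9, 6.6, 21.2, 21.2, 9.3.
Cumulative: 21.2, 40.1, 44.0, 63.7, 84.9, 106.1, 127.3, 144.2, 154.1, 160.7, 181.9, 203.1, 212.4.
The total first reaches 80 DD on day 5.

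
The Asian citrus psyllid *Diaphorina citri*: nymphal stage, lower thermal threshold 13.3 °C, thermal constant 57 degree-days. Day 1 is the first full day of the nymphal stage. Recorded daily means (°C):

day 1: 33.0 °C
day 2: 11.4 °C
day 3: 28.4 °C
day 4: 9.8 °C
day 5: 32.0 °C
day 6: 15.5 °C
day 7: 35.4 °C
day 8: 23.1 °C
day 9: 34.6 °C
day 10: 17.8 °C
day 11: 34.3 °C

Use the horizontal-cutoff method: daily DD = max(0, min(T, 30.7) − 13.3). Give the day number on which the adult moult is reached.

Daily DD above 13.3 °C (capped at 17.4): 17.4, 0.0, 15.1, 0.0, 17.4, 2.2, 17.4, 9.8, 17.4, 4.5, 17.4.
Cumulative: 17.4, 17.4, 32.5, 32.5, 49.9, 52.1, 69.5, 79.3, 96.7, 101.2, 118.6.
The total first reaches 57 DD on day 7.

day 7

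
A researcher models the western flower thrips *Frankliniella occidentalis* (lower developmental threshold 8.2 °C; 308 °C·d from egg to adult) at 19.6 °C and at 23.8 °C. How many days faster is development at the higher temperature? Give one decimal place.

7.3 days

At 19.6 °C: 308 / (19.6 − 8.2) = 308 / 11.4 = 27.018 d.
At 23.8 °C: 308 / (23.8 − 8.2) = 308 / 15.6 = 19.744 d.
Difference = |27.018 − 19.744| = 7.274 ≈ 7.3 days.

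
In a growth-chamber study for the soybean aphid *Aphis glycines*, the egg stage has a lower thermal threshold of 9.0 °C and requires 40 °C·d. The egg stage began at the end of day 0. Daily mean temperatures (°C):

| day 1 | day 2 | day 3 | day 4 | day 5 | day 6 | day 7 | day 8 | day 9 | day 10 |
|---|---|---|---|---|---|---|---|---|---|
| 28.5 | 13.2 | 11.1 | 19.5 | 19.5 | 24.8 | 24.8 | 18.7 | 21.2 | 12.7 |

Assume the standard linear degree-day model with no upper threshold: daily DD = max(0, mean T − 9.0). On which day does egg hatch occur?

Daily DD above 9.0 °C: 19.5, 4.2, 2.1, 10.5, 10.5, 15.8, 15.8, 9.7, 12.2, 3.7.
Cumulative: 19.5, 23.7, 25.8, 36.3, 46.8, 62.6, 78.4, 88.1, 100.3, 104.0.
The total first reaches 40 DD on day 5.

day 5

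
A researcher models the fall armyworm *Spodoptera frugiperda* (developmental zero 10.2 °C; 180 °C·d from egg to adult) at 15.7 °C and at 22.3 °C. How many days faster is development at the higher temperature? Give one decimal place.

17.9 days

At 15.7 °C: 180 / (15.7 − 10.2) = 180 / 5.5 = 32.727 d.
At 22.3 °C: 180 / (22.3 − 10.2) = 180 / 12.1 = 14.876 d.
Difference = |32.727 − 14.876| = 17.851 ≈ 17.9 days.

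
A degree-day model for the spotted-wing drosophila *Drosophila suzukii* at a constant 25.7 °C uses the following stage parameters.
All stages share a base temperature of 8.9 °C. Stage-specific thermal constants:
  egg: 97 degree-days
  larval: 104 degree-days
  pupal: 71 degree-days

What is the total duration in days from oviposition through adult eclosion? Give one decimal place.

16.2 days

Daily accumulation at 25.7 °C = 25.7 − 8.9 = 16.8 DD/day.
Total K = 97 + 104 + 71 = 272 DD.
Total duration = 272 / 16.8 = 16.190 ≈ 16.2 days.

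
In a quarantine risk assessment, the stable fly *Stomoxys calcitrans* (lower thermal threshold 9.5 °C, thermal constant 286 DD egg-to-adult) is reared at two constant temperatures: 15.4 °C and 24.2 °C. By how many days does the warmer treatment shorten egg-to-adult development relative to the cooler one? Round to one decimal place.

29.0 days

At 15.4 °C: 286 / (15.4 − 9.5) = 286 / 5.9 = 48.475 d.
At 24.2 °C: 286 / (24.2 − 9.5) = 286 / 14.7 = 19.456 d.
Difference = |48.475 − 19.456| = 29.019 ≈ 29.0 days.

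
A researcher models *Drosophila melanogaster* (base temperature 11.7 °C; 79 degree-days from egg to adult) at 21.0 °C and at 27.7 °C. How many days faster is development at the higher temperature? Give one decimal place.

At 21.0 °C: 79 / (21.0 − 11.7) = 79 / 9.3 = 8.495 d.
At 27.7 °C: 79 / (27.7 − 11.7) = 79 / 16.0 = 4.938 d.
Difference = |8.495 − 4.938| = 3.557 ≈ 3.6 days.

3.6 days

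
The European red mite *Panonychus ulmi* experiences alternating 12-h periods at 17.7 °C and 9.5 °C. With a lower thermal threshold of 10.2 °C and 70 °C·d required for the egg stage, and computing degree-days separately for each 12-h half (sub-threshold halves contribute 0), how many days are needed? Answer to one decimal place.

Day half: max(0, 17.7 − 10.2) × 0.5 = 7.5 × 0.5 = 3.75 DD.
Night half: max(0, 9.5 − 10.2) × 0.5 = 0.0 × 0.5 = 0.00 DD.
Per 24 h: 3.75 DD/day.
Duration = 70 / 3.75 = 18.667 ≈ 18.7 days.

18.7 days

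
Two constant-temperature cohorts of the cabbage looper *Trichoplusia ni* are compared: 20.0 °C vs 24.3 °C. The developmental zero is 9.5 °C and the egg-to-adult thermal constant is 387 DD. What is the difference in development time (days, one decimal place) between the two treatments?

At 20.0 °C: 387 / (20.0 − 9.5) = 387 / 10.5 = 36.857 d.
At 24.3 °C: 387 / (24.3 − 9.5) = 387 / 14.8 = 26.149 d.
Difference = |36.857 − 26.149| = 10.708 ≈ 10.7 days.

10.7 days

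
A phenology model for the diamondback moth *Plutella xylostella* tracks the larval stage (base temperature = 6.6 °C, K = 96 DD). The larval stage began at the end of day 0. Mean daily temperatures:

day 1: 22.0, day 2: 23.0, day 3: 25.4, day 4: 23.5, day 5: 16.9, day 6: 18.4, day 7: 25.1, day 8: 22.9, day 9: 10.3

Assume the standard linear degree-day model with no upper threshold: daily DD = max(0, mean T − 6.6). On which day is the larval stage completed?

Daily DD above 6.6 °C: 15.4, 16.4, 18.8, 16.9, 10.3, 11.8, 18.5, 16.3, 3.7.
Cumulative: 15.4, 31.8, 50.6, 67.5, 77.8, 89.6, 108.1, 124.4, 128.1.
The total first reaches 96 DD on day 7.

day 7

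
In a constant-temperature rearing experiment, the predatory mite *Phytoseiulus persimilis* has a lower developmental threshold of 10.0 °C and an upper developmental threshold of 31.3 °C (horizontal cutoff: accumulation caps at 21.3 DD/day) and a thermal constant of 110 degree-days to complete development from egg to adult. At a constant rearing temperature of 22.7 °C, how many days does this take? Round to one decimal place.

Daily accumulation = 22.7 − 10.0 = 12.7 DD/day.
Duration = 110 / 12.7 = 8.661 ≈ 8.7 days.

8.7 days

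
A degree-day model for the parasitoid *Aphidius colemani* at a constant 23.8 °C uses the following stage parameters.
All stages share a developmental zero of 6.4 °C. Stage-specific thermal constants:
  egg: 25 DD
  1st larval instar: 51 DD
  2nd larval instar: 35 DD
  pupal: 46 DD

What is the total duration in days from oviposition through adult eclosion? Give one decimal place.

Daily accumulation at 23.8 °C = 23.8 − 6.4 = 17.4 DD/day.
Total K = 25 + 51 + 35 + 46 = 157 DD.
Total duration = 157 / 17.4 = 9.023 ≈ 9.0 days.

9.0 days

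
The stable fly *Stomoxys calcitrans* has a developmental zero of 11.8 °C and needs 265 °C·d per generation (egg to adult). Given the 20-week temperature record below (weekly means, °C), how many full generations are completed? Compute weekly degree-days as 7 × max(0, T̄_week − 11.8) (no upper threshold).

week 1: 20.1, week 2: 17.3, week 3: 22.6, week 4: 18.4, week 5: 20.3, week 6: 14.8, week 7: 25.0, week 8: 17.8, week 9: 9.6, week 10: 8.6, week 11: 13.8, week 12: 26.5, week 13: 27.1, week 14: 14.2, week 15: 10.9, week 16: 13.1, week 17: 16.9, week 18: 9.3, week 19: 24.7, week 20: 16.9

Weekly DD (7 × max(0, T̄ − 11.8)): 58.1, 38.5, 75.6, 46.2, 59.5, 21.0, 92.4, 42.0, 0.0, 0.0, 14.0, 102.9, 107.1, 16.8, 0.0, 9.1, 35.7, 0.0, 90.3, 35.7.
Season total = 844.9 DD.
Complete generations = ⌊844.9 / 265⌋ = 3.

3 generations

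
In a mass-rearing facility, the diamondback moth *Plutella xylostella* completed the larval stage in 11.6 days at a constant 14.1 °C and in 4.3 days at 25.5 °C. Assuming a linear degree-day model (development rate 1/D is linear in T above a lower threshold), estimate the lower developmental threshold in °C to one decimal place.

Equal thermal constants: D₁(T₁ − T_b) = D₂(T₂ − T_b).
11.6·(14.1 − T_b) = 4.3·(25.5 − T_b)
T_b = (11.6·14.1 − 4.3·25.5) / (11.6 − 4.3) = 53.91 / 7.3 = 7.385 °C ≈ 7.4 °C.

7.4 °C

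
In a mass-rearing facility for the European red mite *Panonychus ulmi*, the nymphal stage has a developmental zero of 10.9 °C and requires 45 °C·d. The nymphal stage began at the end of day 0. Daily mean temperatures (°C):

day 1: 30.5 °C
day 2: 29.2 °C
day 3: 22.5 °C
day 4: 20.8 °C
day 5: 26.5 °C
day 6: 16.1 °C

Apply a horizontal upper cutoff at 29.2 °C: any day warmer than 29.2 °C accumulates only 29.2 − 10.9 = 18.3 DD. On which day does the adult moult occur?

day 3

Daily DD above 10.9 °C (capped at 18.3): 18.3, 18.3, 11.6, 9.9, 15.6, 5.2.
Cumulative: 18.3, 36.6, 48.2, 58.1, 73.7, 78.9.
The total first reaches 45 DD on day 3.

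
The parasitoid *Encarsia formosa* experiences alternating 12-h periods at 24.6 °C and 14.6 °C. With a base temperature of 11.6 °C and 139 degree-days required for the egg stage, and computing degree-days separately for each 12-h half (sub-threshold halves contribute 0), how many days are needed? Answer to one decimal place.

Day half: max(0, 24.6 − 11.6) × 0.5 = 13.0 × 0.5 = 6.50 DD.
Night half: max(0, 14.6 − 11.6) × 0.5 = 3.0 × 0.5 = 1.50 DD.
Per 24 h: 8.00 DD/day.
Duration = 139 / 8.00 = 17.375 ≈ 17.4 days.

17.4 days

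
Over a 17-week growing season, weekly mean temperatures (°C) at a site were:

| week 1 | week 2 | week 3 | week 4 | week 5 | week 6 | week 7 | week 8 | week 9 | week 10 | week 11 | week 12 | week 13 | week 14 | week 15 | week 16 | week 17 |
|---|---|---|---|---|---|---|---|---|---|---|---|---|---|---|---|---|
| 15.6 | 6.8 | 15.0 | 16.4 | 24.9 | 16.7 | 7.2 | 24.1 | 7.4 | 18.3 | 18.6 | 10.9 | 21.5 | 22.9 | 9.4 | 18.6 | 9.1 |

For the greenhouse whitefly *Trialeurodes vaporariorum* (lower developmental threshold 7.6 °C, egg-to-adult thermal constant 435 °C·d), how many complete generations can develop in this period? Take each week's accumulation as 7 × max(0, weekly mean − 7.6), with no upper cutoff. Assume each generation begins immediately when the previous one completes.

2 generations

Weekly DD (7 × max(0, T̄ − 7.6)): 56.0, 0.0, 51.8, 61.6, 121.1, 63.7, 0.0, 115.5, 0.0, 74.9, 77.0, 23.1, 97.3, 107.1, 12.6, 77.0, 10.5.
Season total = 949.2 DD.
Complete generations = ⌊949.2 / 435⌋ = 2.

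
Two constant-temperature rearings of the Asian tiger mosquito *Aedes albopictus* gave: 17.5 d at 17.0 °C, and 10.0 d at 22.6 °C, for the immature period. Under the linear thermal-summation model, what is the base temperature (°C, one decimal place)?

Under the model K = D·(T − T_b), so D₁·(T₁ − T_b) = D₂·(T₂ − T_b).
17.5·(17.0 − T_b) = 10.0·(22.6 − T_b)
T_b = (17.5·17.0 − 10.0·22.6) / (17.5 − 10.0) = 71.50 / 7.5 = 9.533 °C ≈ 9.5 °C.

9.5 °C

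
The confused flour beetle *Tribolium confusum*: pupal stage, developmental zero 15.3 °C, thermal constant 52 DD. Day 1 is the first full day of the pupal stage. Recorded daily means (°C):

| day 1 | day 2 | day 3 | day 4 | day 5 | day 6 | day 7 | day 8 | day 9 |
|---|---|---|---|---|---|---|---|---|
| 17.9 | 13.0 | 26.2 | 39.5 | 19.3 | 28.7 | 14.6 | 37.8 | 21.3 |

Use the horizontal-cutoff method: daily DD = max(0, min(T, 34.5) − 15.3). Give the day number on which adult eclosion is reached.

Daily DD above 15.3 °C (capped at 19.2): 2.6, 0.0, 10.9, 19.2, 4.0, 13.4, 0.0, 19.2, 6.0.
Cumulative: 2.6, 2.6, 13.5, 32.7, 36.7, 50.1, 50.1, 69.3, 75.3.
The total first reaches 52 DD on day 8.

day 8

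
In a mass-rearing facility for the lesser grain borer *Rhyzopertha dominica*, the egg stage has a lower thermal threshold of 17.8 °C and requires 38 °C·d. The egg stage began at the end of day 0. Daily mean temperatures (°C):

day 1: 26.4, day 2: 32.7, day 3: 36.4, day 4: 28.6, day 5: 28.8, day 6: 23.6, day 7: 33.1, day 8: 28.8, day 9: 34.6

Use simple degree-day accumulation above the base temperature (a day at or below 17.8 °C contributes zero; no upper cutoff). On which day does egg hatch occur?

Daily DD above 17.8 °C: 8.6, 14.9, 18.6, 10.8, 11.0, 5.8, 15.3, 11.0, 16.8.
Cumulative: 8.6, 23.5, 42.1, 52.9, 63.9, 69.7, 85.0, 96.0, 112.8.
The total first reaches 38 DD on day 3.

day 3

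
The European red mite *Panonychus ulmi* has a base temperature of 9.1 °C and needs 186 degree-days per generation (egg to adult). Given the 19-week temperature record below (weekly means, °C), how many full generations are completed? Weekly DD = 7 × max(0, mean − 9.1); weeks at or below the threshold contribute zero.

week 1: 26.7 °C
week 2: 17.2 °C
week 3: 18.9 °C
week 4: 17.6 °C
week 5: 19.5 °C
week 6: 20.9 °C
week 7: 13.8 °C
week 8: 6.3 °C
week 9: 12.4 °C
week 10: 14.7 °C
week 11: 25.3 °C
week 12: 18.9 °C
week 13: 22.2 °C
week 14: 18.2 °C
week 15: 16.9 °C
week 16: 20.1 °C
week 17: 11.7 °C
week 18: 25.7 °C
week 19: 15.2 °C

6 generations

Weekly DD (7 × max(0, T̄ − 9.1)): 123.2, 56.7, 68.6, 59.5, 72.8, 82.6, 32.9, 0.0, 23.1, 39.2, 113.4, 68.6, 91.7, 63.7, 54.6, 77.0, 18.2, 116.2, 42.7.
Season total = 1204.7 DD.
Complete generations = ⌊1204.7 / 186⌋ = 6.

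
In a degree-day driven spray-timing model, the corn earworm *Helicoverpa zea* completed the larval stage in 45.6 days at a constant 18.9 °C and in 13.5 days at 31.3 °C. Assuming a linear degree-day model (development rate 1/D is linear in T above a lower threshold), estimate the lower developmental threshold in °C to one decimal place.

13.7 °C

Under the model K = D·(T − T_b), so D₁·(T₁ − T_b) = D₂·(T₂ − T_b).
45.6·(18.9 − T_b) = 13.5·(31.3 − T_b)
T_b = (45.6·18.9 − 13.5·31.3) / (45.6 − 13.5) = 439.29 / 32.1 = 13.685 °C ≈ 13.7 °C.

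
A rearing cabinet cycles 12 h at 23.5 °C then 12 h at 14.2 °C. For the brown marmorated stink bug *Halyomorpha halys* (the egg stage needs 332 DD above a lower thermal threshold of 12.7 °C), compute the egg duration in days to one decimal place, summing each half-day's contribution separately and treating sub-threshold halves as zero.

Day half: max(0, 23.5 − 12.7) × 0.5 = 10.8 × 0.5 = 5.40 DD.
Night half: max(0, 14.2 − 12.7) × 0.5 = 1.5 × 0.5 = 0.75 DD.
Per 24 h: 6.15 DD/day.
Duration = 332 / 6.15 = 53.984 ≈ 54.0 days.

54.0 days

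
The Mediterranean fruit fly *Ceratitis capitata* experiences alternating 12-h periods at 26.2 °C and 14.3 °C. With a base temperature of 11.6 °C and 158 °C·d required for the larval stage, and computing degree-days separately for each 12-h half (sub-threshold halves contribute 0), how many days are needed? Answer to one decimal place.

18.3 days

Day half: max(0, 26.2 − 11.6) × 0.5 = 14.6 × 0.5 = 7.30 DD.
Night half: max(0, 14.3 − 11.6) × 0.5 = 2.7 × 0.5 = 1.35 DD.
Per 24 h: 8.65 DD/day.
Duration = 158 / 8.65 = 18.266 ≈ 18.3 days.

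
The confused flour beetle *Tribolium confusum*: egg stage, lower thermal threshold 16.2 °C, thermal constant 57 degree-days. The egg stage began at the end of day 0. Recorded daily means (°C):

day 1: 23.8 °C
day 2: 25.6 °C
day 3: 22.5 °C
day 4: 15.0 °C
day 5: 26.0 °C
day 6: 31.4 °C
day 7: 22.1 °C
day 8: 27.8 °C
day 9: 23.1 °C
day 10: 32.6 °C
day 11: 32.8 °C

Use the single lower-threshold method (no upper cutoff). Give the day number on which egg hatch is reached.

Daily DD above 16.2 °C: 7.6, 9.4, 6.3, 0.0, 9.8, 15.2, 5.9, 11.6, 6.9, 16.4, 16.6.
Cumulative: 7.6, 17.0, 23.3, 23.3, 33.1, 48.3, 54.2, 65.8, 72.7, 89.1, 105.7.
The total first reaches 57 DD on day 8.

day 8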